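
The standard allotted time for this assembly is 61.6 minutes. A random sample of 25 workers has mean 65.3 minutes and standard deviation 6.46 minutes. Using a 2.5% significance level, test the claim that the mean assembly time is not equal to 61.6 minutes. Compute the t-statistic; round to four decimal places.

H0: μ = 61.6; H1: μ ≠ 61.6 (one-sample t-test, two-sided).
t = (x̄ − μ₀)/(s/√n) = (65.3 − 61.6)/(6.46/√25) = 2.8638
df = n − 1 = 24
Two-sided p-value ≈ 0.009
Since p ≈ 0.009 < α = 0.025, reject H0; the evidence is statistically significant.

2.8638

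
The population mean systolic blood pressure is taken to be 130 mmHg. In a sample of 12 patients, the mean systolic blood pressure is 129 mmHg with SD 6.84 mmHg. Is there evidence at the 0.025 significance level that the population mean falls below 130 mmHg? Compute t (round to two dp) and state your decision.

H0: μ = 130; H1: μ < 130 (one-sample t-test, left-tailed).
t = (x̄ − μ₀)/(s/√n) = (129 − 130)/(6.84/√12) = -0.51
df = n − 1 = 11
p-value = P(T ≤ -0.51) ≈ 0.311
Since p ≈ 0.311 > α = 0.025, fail to reject H0; the evidence is not statistically significant.

t = -0.51; fail to reject H0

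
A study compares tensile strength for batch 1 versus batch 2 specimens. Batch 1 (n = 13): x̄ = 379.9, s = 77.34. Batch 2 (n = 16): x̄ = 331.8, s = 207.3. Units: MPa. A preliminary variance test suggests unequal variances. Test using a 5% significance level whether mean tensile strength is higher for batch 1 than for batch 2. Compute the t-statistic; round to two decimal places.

0.86

Let group 1 = batch 1, group 2 = batch 2. H0: μ_1 = μ_2; H1: μ_1 > μ_2 (Welch's two-sample t-test, right-tailed).
t = (x̄_1 − x̄_2)/√(s_1²/n_1 + s_2²/n_2) = (379.9 − 331.8)/√(77.34²/13 + 207.3²/16) = 0.86
Welch–Satterthwaite df ≈ 19.85
p-value = P(T ≥ 0.86) ≈ 0.201
Since p ≈ 0.201 > α = 0.05, fail to reject H0; the evidence is not statistically significant.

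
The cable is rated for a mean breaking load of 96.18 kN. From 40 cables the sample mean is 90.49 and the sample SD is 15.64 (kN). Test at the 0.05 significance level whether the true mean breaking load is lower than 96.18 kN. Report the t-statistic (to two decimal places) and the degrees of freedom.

H0: μ = 96.18; H1: μ < 96.18 (one-sample t-test, left-tailed).
t = (x̄ − μ₀)/(s/√n) = (90.49 − 96.18)/(15.64/√40) = -2.30
df = n − 1 = 39
p-value = P(T ≤ -2.30) ≈ 0.0134
Since p ≈ 0.0134 < α = 0.05, reject H0; the evidence is statistically significant.

t = -2.30, df = 39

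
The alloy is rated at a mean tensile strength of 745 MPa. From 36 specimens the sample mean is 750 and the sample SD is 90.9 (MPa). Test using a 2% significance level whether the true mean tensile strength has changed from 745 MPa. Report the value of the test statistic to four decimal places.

0.3300

H0: μ = 745; H1: μ ≠ 745 (one-sample t-test, two-sided).
t = (x̄ − μ₀)/(s/√n) = (750 − 745)/(90.9/√36) = 0.3300
df = n − 1 = 35
Two-sided p-value ≈ 0.7433
Since p ≈ 0.7433 > α = 0.02, fail to reject H0; the data do not provide sufficient evidence against H0.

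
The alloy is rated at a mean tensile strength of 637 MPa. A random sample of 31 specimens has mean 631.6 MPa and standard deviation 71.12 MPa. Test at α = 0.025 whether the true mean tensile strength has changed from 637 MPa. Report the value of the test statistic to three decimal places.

H0: μ = 637; H1: μ ≠ 637 (one-sample t-test, two-sided).
t = (x̄ − μ₀)/(s/√n) = (631.6 − 637)/(71.12/√31) = -0.423
df = n − 1 = 30
Two-sided p-value ≈ 0.6755
Since p ≈ 0.6755 > α = 0.025, fail to reject H0; the data do not provide sufficient evidence against H0.

-0.423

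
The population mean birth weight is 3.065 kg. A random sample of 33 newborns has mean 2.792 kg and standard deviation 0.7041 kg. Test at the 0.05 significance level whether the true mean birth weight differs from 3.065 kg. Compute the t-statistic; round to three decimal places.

H0: μ = 3.065; H1: μ ≠ 3.065 (one-sample t-test, two-sided).
t = (x̄ − μ₀)/(s/√n) = (2.792 − 3.065)/(0.7041/√33) = -2.227
df = n − 1 = 32
Two-sided p-value ≈ 0.0331
Since p ≈ 0.0331 < α = 0.05, reject H0; the evidence is statistically significant.

-2.227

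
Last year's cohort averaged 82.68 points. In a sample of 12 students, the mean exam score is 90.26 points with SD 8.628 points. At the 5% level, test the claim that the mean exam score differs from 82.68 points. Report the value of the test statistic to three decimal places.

3.043

H0: μ = 82.68; H1: μ ≠ 82.68 (one-sample t-test, two-sided).
t = (x̄ − μ₀)/(s/√n) = (90.26 − 82.68)/(8.628/√12) = 3.043
df = n − 1 = 11
Two-sided p-value ≈ 0.011
Since p ≈ 0.011 < α = 0.05, reject H0; the evidence is statistically significant.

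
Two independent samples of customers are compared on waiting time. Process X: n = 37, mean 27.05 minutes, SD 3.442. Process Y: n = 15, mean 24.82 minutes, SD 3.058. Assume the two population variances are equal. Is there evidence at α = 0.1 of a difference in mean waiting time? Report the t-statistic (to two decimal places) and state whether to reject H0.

t = 2.18; reject H0

Let group 1 = process X, group 2 = process Y. H0: μ_1 = μ_2; H1: μ_1 ≠ μ_2 (two-sample pooled-variance t-test, two-sided).
s_p² = [(37−1)·3.442² + (15−1)·3.058²]/(37+15−2) = 11.1485
t = (27.05 − 24.82)/√[11.1485·(1/37 + 1/15)] = 2.18
df = n₁ + n₂ − 2 = 50
Two-sided p-value ≈ 0.034
Since p ≈ 0.034 < α = 0.1, reject H0; the data support H1.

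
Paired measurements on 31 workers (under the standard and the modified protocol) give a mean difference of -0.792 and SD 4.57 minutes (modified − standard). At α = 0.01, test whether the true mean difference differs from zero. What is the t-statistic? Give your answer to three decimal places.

H0: μ_d = 0; H1: μ_d ≠ 0 (paired t-test on the differences, two-sided).
t = d̄/(s_d/√n) = -0.792/(4.57/√31) = -0.965
df = n − 1 = 30
Two-sided p-value ≈ 0.342
Since p ≈ 0.342 > α = 0.01, fail to reject H0; the evidence is not statistically significant.

-0.965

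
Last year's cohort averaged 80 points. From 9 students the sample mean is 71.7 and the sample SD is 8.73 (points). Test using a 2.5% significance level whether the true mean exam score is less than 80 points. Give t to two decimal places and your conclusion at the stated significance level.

H0: μ = 80; H1: μ < 80 (one-sample t-test, left-tailed).
t = (x̄ − μ₀)/(s/√n) = (71.7 − 80)/(8.73/√9) = -2.85
df = n − 1 = 8
p-value = P(T ≤ -2.85) ≈ 0.0107
Since p ≈ 0.0107 < α = 0.025, reject H0; the data support H1.

t = -2.85; reject H0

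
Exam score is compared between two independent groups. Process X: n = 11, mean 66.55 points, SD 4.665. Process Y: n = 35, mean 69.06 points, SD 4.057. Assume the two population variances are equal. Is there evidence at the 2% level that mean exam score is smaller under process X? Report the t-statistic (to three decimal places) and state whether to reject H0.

Let group 1 = process X, group 2 = process Y. H0: μ_1 = μ_2; H1: μ_1 < μ_2 (two-sample pooled-variance t-test, left-tailed).
s_p² = [(11−1)·4.665² + (35−1)·4.057²]/(11+35−2) = 17.6645
t = (66.55 − 69.06)/√[17.6645·(1/11 + 1/35)] = -1.728
df = n₁ + n₂ − 2 = 44
p-value = P(T ≤ -1.728) ≈ 0.0455
Since p ≈ 0.0455 > α = 0.02, fail to reject H0; the data do not provide sufficient evidence against H0.

t = -1.728; fail to reject H0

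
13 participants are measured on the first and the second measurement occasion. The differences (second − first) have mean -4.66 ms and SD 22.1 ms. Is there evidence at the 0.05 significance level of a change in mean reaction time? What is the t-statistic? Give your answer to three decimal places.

H0: μ_d = 0; H1: μ_d ≠ 0 (paired t-test on the differences, two-sided).
t = d̄/(s_d/√n) = -4.66/(22.1/√13) = -0.760
df = n − 1 = 12
Two-sided p-value ≈ 0.462
Since p ≈ 0.462 > α = 0.05, fail to reject H0; the data do not provide sufficient evidence against H0.

-0.760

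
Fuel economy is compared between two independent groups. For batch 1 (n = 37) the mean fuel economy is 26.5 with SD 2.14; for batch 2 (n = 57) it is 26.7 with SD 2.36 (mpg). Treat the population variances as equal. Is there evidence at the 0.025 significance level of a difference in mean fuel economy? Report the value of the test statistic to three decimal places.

Let group 1 = batch 1, group 2 = batch 2. H0: μ_1 = μ_2; H1: μ_1 ≠ μ_2 (two-sample pooled-variance t-test, two-sided).
s_p² = [(37−1)·2.14² + (57−1)·2.36²]/(37+57−2) = 5.18221
t = (26.5 − 26.7)/√[5.18221·(1/37 + 1/57)] = -0.416
df = n₁ + n₂ − 2 = 92
Two-sided p-value ≈ 0.6783
Since p ≈ 0.6783 > α = 0.025, fail to reject H0; the evidence is not statistically significant.

-0.416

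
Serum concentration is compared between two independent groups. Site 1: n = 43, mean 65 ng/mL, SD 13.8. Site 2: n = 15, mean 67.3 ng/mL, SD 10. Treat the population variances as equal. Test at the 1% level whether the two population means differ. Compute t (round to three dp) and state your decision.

t = -0.592; fail to reject H0

Let group 1 = site 1, group 2 = site 2. H0: μ_1 = μ_2; H1: μ_1 ≠ μ_2 (two-sample pooled-variance t-test, two-sided).
s_p² = [(43−1)·13.8² + (15−1)·10²]/(43+15−2) = 167.83
t = (65 − 67.3)/√[167.83·(1/43 + 1/15)] = -0.592
df = n₁ + n₂ − 2 = 56
Two-sided p-value ≈ 0.556
Since p ≈ 0.556 > α = 0.01, fail to reject H0; the evidence is not statistically significant.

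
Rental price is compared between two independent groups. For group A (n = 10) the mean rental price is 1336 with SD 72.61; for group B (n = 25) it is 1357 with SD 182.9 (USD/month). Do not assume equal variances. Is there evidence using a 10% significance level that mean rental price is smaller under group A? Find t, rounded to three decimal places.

Let group 1 = group A, group 2 = group B. H0: μ_1 = μ_2; H1: μ_1 < μ_2 (Welch's two-sample t-test, left-tailed).
t = (x̄_1 − x̄_2)/√(s_1²/n_1 + s_2²/n_2) = (1336 − 1357)/√(72.61²/10 + 182.9²/25) = -0.486
Welch–Satterthwaite df ≈ 32.98
p-value = P(T ≤ -0.486) ≈ 0.3150
Since p ≈ 0.3150 > α = 0.1, fail to reject H0; the evidence is not statistically significant.

-0.486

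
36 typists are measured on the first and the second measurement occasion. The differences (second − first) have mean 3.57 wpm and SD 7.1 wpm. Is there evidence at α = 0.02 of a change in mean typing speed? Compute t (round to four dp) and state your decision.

H0: μ_d = 0; H1: μ_d ≠ 0 (paired t-test on the differences, two-sided).
t = d̄/(s_d/√n) = 3.57/(7.1/√36) = 3.0169
df = n − 1 = 35
Two-sided p-value ≈ 0.0047
Since p ≈ 0.0047 < α = 0.02, reject H0; the evidence is statistically significant.

t = 3.0169; reject H0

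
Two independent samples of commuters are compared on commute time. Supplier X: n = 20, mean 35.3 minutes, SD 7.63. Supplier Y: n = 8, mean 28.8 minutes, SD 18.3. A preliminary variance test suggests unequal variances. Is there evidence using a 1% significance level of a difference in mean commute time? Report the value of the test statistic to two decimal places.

0.97

Let group 1 = supplier X, group 2 = supplier Y. H0: μ_1 = μ_2; H1: μ_1 ≠ μ_2 (Welch's two-sample t-test, two-sided).
t = (x̄_1 − x̄_2)/√(s_1²/n_1 + s_2²/n_2) = (35.3 − 28.8)/√(7.63²/20 + 18.3²/8) = 0.97
Welch–Satterthwaite df ≈ 7.99
Two-sided p-value ≈ 0.360
Since p ≈ 0.360 > α = 0.01, fail to reject H0; the data do not provide sufficient evidence against H0.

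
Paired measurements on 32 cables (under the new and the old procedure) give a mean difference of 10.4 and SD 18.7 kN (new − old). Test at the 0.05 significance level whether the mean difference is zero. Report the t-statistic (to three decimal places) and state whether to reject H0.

H0: μ_d = 0; H1: μ_d ≠ 0 (paired t-test on the differences, two-sided).
t = d̄/(s_d/√n) = 10.4/(18.7/√32) = 3.146
df = n − 1 = 31
Two-sided p-value ≈ 0.0036
Since p ≈ 0.0036 < α = 0.05, reject H0; the evidence is statistically significant.

t = 3.146; reject H0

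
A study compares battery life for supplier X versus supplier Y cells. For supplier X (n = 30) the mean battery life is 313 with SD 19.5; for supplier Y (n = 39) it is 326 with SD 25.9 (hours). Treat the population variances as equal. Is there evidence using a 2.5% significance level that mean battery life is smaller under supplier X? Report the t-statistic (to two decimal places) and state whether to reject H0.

Let group 1 = supplier X, group 2 = supplier Y. H0: μ_1 = μ_2; H1: μ_1 < μ_2 (two-sample pooled-variance t-test, left-tailed).
s_p² = [(30−1)·19.5² + (39−1)·25.9²]/(30+39−2) = 545.045
t = (313 − 326)/√[545.045·(1/30 + 1/39)] = -2.29
df = n₁ + n₂ − 2 = 67
p-value = P(T ≤ -2.29) ≈ 0.012
Since p ≈ 0.012 < α = 0.025, reject H0; the evidence is statistically significant.

t = -2.29; reject H0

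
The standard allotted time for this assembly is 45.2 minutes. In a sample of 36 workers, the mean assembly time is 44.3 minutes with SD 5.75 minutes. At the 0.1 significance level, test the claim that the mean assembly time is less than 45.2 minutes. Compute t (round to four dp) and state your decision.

H0: μ = 45.2; H1: μ < 45.2 (one-sample t-test, left-tailed).
t = (x̄ − μ₀)/(s/√n) = (44.3 − 45.2)/(5.75/√36) = -0.9391
df = n − 1 = 35
p-value = P(T ≤ -0.9391) ≈ 0.177
Since p ≈ 0.177 > α = 0.1, fail to reject H0; the data do not provide sufficient evidence against H0.

t = -0.9391; fail to reject H0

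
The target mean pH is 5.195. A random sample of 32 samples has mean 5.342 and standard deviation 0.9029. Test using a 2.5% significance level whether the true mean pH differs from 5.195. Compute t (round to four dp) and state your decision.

t = 0.9210; fail to reject H0

H0: μ = 5.195; H1: μ ≠ 5.195 (one-sample t-test, two-sided).
t = (x̄ − μ₀)/(s/√n) = (5.342 − 5.195)/(0.9029/√32) = 0.9210
df = n − 1 = 31
Two-sided p-value ≈ 0.364
Since p ≈ 0.364 > α = 0.025, fail to reject H0; the evidence is not statistically significant.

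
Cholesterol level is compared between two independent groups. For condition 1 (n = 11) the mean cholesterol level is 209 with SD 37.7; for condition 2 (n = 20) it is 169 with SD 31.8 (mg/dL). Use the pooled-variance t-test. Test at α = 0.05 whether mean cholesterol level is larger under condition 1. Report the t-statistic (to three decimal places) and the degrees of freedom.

t = 3.139, df = 29

Let group 1 = condition 1, group 2 = condition 2. H0: μ_1 = μ_2; H1: μ_1 > μ_2 (two-sample pooled-variance t-test, right-tailed).
s_p² = [(11−1)·37.7² + (20−1)·31.8²]/(11+20−2) = 1152.64
t = (209 − 169)/√[1152.64·(1/11 + 1/20)] = 3.139
df = n₁ + n₂ − 2 = 29
p-value = P(T ≥ 3.139) ≈ 0.0019
Since p ≈ 0.0019 < α = 0.05, reject H0; the evidence is statistically significant.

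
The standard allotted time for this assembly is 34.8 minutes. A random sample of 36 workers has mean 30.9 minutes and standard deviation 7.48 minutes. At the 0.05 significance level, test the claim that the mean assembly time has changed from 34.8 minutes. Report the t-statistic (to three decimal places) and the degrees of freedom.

H0: μ = 34.8; H1: μ ≠ 34.8 (one-sample t-test, two-sided).
t = (x̄ − μ₀)/(s/√n) = (30.9 − 34.8)/(7.48/√36) = -3.128
df = n − 1 = 35
Two-sided p-value ≈ 0.0035
Since p ≈ 0.0035 < α = 0.05, reject H0; the data support H1.

t = -3.128, df = 35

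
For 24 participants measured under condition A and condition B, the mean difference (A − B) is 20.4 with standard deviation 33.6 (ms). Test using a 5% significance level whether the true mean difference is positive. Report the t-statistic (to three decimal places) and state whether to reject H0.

H0: μ_d = 0; H1: μ_d > 0 (paired t-test on the differences, right-tailed).
t = d̄/(s_d/√n) = 20.4/(33.6/√24) = 2.974
df = n − 1 = 23
p-value = P(T ≥ 2.974) ≈ 0.0034
Since p ≈ 0.0034 < α = 0.05, reject H0; the evidence is statistically significant.

t = 2.974; reject H0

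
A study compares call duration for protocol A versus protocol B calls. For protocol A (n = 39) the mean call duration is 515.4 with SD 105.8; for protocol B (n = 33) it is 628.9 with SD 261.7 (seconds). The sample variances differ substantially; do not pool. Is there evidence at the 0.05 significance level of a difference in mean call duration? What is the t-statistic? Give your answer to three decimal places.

Let group 1 = protocol A, group 2 = protocol B. H0: μ_1 = μ_2; H1: μ_1 ≠ μ_2 (Welch's two-sample t-test, two-sided).
t = (x̄_1 − x̄_2)/√(s_1²/n_1 + s_2²/n_2) = (515.4 − 628.9)/√(105.8²/39 + 261.7²/33) = -2.335
Welch–Satterthwaite df ≈ 40.81
Two-sided p-value ≈ 0.025
Since p ≈ 0.025 < α = 0.05, reject H0; the evidence is statistically significant.

-2.335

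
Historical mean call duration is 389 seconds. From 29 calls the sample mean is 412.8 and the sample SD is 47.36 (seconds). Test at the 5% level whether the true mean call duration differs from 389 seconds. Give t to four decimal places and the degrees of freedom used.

H0: μ = 389; H1: μ ≠ 389 (one-sample t-test, two-sided).
t = (x̄ − μ₀)/(s/√n) = (412.8 − 389)/(47.36/√29) = 2.7062
df = n − 1 = 28
Two-sided p-value ≈ 0.0115
Since p ≈ 0.0115 < α = 0.05, reject H0; the evidence is statistically significant.

t = 2.7062, df = 28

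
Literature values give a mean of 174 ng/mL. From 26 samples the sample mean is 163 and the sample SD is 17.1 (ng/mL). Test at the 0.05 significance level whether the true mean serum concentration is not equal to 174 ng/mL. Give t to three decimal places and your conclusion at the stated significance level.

H0: μ = 174; H1: μ ≠ 174 (one-sample t-test, two-sided).
t = (x̄ − μ₀)/(s/√n) = (163 − 174)/(17.1/√26) = -3.280
df = n − 1 = 25
Two-sided p-value ≈ 0.0031
Since p ≈ 0.0031 < α = 0.05, reject H0; the evidence is statistically significant.

t = -3.280; reject H0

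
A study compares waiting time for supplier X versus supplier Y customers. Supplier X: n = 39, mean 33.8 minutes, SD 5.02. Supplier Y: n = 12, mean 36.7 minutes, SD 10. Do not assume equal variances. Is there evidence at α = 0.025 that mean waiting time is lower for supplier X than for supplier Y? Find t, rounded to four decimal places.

-0.9678

Let group 1 = supplier X, group 2 = supplier Y. H0: μ_1 = μ_2; H1: μ_1 < μ_2 (Welch's two-sample t-test, left-tailed).
t = (x̄_1 − x̄_2)/√(s_1²/n_1 + s_2²/n_2) = (33.8 − 36.7)/√(5.02²/39 + 10²/12) = -0.9678
Welch–Satterthwaite df ≈ 12.75
p-value = P(T ≤ -0.9678) ≈ 0.1756
Since p ≈ 0.1756 > α = 0.025, fail to reject H0; the data do not provide sufficient evidence against H0.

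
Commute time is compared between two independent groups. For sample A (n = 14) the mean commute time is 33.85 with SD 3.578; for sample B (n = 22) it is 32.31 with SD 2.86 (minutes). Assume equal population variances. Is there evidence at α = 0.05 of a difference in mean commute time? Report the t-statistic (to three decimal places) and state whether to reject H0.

Let group 1 = sample A, group 2 = sample B. H0: μ_1 = μ_2; H1: μ_1 ≠ μ_2 (two-sample pooled-variance t-test, two-sided).
s_p² = [(14−1)·3.578² + (22−1)·2.86²]/(14+22−2) = 9.94702
t = (33.85 − 32.31)/√[9.94702·(1/14 + 1/22)] = 1.428
df = n₁ + n₂ − 2 = 34
Two-sided p-value ≈ 0.1623
Since p ≈ 0.1623 > α = 0.05, fail to reject H0; the data do not provide sufficient evidence against H0.

t = 1.428; fail to reject H0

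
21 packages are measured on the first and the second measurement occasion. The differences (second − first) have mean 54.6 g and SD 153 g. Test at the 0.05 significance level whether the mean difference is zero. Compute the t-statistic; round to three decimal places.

H0: μ_d = 0; H1: μ_d ≠ 0 (paired t-test on the differences, two-sided).
t = d̄/(s_d/√n) = 54.6/(153/√21) = 1.635
df = n − 1 = 20
Two-sided p-value ≈ 0.1176
Since p ≈ 0.1176 > α = 0.05, fail to reject H0; the data do not provide sufficient evidence against H0.

1.635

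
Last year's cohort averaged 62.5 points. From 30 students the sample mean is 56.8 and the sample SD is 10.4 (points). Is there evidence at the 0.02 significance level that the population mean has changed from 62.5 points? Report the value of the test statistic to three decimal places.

-3.002

H0: μ = 62.5; H1: μ ≠ 62.5 (one-sample t-test, two-sided).
t = (x̄ − μ₀)/(s/√n) = (56.8 − 62.5)/(10.4/√30) = -3.002
df = n − 1 = 29
Two-sided p-value ≈ 0.005
Since p ≈ 0.005 < α = 0.02, reject H0; the evidence is statistically significant.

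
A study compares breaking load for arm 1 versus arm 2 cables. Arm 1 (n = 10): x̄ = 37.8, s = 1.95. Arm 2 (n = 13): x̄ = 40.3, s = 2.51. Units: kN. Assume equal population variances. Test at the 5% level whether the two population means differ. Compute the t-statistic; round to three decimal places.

Let group 1 = arm 1, group 2 = arm 2. H0: μ_1 = μ_2; H1: μ_1 ≠ μ_2 (two-sample pooled-variance t-test, two-sided).
s_p² = [(10−1)·1.95² + (13−1)·2.51²]/(10+13−2) = 5.2297
t = (37.8 − 40.3)/√[5.2297·(1/10 + 1/13)] = -2.599
df = n₁ + n₂ − 2 = 21
Two-sided p-value ≈ 0.017
Since p ≈ 0.017 < α = 0.05, reject H0; the data support H1.

-2.599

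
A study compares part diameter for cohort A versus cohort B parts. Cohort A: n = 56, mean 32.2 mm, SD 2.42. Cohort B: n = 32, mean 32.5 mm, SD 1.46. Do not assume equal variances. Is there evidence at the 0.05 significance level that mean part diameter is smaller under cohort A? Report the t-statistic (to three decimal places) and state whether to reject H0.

t = -0.725; fail to reject H0

Let group 1 = cohort A, group 2 = cohort B. H0: μ_1 = μ_2; H1: μ_1 < μ_2 (Welch's two-sample t-test, left-tailed).
t = (x̄_1 − x̄_2)/√(s_1²/n_1 + s_2²/n_2) = (32.2 − 32.5)/√(2.42²/56 + 1.46²/32) = -0.725
Welch–Satterthwaite df ≈ 85.69
p-value = P(T ≤ -0.725) ≈ 0.2352
Since p ≈ 0.2352 > α = 0.05, fail to reject H0; the evidence is not statistically significant.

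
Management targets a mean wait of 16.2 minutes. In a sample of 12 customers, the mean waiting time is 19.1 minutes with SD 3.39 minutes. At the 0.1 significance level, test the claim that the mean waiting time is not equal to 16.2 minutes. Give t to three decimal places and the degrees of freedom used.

t = 2.963, df = 11

H0: μ = 16.2; H1: μ ≠ 16.2 (one-sample t-test, two-sided).
t = (x̄ − μ₀)/(s/√n) = (19.1 − 16.2)/(3.39/√12) = 2.963
df = n − 1 = 11
Two-sided p-value ≈ 0.0129
Since p ≈ 0.0129 < α = 0.1, reject H0; the data support H1.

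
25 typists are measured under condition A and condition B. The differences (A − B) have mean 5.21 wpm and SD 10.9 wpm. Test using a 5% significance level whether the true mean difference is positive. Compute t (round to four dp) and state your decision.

H0: μ_d = 0; H1: μ_d > 0 (paired t-test on the differences, right-tailed).
t = d̄/(s_d/√n) = 5.21/(10.9/√25) = 2.3899
df = n − 1 = 24
p-value = P(T ≥ 2.3899) ≈ 0.0125
Since p ≈ 0.0125 < α = 0.05, reject H0; the data support H1.

t = 2.3899; reject H0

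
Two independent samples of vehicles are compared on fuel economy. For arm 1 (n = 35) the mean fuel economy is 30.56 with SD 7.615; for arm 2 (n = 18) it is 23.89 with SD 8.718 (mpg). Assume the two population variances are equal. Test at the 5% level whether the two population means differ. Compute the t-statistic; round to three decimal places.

2.875

Let group 1 = arm 1, group 2 = arm 2. H0: μ_1 = μ_2; H1: μ_1 ≠ μ_2 (two-sample pooled-variance t-test, two-sided).
s_p² = [(35−1)·7.615² + (18−1)·8.718²]/(35+18−2) = 63.9933
t = (30.56 − 23.89)/√[63.9933·(1/35 + 1/18)] = 2.875
df = n₁ + n₂ − 2 = 51
Two-sided p-value ≈ 0.0059
Since p ≈ 0.0059 < α = 0.05, reject H0; the data support H1.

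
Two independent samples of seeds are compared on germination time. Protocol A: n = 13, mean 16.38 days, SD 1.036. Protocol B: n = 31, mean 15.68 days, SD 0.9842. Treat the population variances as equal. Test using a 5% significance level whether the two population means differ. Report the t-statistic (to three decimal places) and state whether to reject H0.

t = 2.120; reject H0

Let group 1 = protocol A, group 2 = protocol B. H0: μ_1 = μ_2; H1: μ_1 ≠ μ_2 (two-sample pooled-variance t-test, two-sided).
s_p² = [(13−1)·1.036² + (31−1)·0.9842²]/(13+31−2) = 0.998549
t = (16.38 − 15.68)/√[0.998549·(1/13 + 1/31)] = 2.120
df = n₁ + n₂ − 2 = 42
Two-sided p-value ≈ 0.0400
Since p ≈ 0.0400 < α = 0.05, reject H0; the data support H1.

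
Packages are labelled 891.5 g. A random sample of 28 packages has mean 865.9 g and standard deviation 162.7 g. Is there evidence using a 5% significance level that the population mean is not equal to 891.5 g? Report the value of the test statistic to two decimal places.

-0.83

H0: μ = 891.5; H1: μ ≠ 891.5 (one-sample t-test, two-sided).
t = (x̄ − μ₀)/(s/√n) = (865.9 − 891.5)/(162.7/√28) = -0.83
df = n − 1 = 27
Two-sided p-value ≈ 0.412
Since p ≈ 0.412 > α = 0.05, fail to reject H0; the evidence is not statistically significant.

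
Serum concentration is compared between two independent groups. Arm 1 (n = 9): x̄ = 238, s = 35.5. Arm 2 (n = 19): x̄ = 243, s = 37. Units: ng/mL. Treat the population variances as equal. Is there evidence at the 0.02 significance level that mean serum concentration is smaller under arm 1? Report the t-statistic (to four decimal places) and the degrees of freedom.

t = -0.3381, df = 26

Let group 1 = arm 1, group 2 = arm 2. H0: μ_1 = μ_2; H1: μ_1 < μ_2 (two-sample pooled-variance t-test, left-tailed).
s_p² = [(9−1)·35.5² + (19−1)·37²]/(9+19−2) = 1335.54
t = (238 − 243)/√[1335.54·(1/9 + 1/19)] = -0.3381
df = n₁ + n₂ − 2 = 26
p-value = P(T ≤ -0.3381) ≈ 0.3690
Since p ≈ 0.3690 > α = 0.02, fail to reject H0; the evidence is not statistically significant.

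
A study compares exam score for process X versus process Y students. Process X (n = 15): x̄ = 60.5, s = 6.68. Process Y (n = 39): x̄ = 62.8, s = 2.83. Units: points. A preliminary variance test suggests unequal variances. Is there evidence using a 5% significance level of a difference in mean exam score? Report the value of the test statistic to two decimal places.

-1.29

Let group 1 = process X, group 2 = process Y. H0: μ_1 = μ_2; H1: μ_1 ≠ μ_2 (Welch's two-sample t-test, two-sided).
t = (x̄_1 − x̄_2)/√(s_1²/n_1 + s_2²/n_2) = (60.5 − 62.8)/√(6.68²/15 + 2.83²/39) = -1.29
Welch–Satterthwaite df ≈ 15.97
Two-sided p-value ≈ 0.2155
Since p ≈ 0.2155 > α = 0.05, fail to reject H0; the evidence is not statistically significant.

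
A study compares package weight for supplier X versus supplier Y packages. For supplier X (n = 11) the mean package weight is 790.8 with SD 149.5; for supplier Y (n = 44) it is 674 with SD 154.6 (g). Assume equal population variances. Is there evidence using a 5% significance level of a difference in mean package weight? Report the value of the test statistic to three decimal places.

2.255

Let group 1 = supplier X, group 2 = supplier Y. H0: μ_1 = μ_2; H1: μ_1 ≠ μ_2 (two-sample pooled-variance t-test, two-sided).
s_p² = [(11−1)·149.5² + (44−1)·154.6²]/(11+44−2) = 23608.5
t = (790.8 − 674)/√[23608.5·(1/11 + 1/44)] = 2.255
df = n₁ + n₂ − 2 = 53
Two-sided p-value ≈ 0.0283
Since p ≈ 0.0283 < α = 0.05, reject H0; the evidence is statistically significant.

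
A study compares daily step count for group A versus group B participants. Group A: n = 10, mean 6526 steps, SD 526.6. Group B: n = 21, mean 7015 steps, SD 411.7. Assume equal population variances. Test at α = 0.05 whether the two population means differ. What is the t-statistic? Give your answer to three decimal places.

Let group 1 = group A, group 2 = group B. H0: μ_1 = μ_2; H1: μ_1 ≠ μ_2 (two-sample pooled-variance t-test, two-sided).
s_p² = [(10−1)·526.6² + (21−1)·411.7²]/(10+21−2) = 202955
t = (6526 − 7015)/√[202955·(1/10 + 1/21)] = -2.825
df = n₁ + n₂ − 2 = 29
Two-sided p-value ≈ 0.008
Since p ≈ 0.008 < α = 0.05, reject H0; the data support H1.

-2.825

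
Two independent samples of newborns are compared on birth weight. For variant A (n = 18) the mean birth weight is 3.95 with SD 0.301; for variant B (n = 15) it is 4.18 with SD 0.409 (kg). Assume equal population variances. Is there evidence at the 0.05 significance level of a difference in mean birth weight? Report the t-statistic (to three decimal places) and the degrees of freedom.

t = -1.859, df = 31

Let group 1 = variant A, group 2 = variant B. H0: μ_1 = μ_2; H1: μ_1 ≠ μ_2 (two-sample pooled-variance t-test, two-sided).
s_p² = [(18−1)·0.301² + (15−1)·0.409²]/(18+15−2) = 0.125231
t = (3.95 − 4.18)/√[0.125231·(1/18 + 1/15)] = -1.859
df = n₁ + n₂ − 2 = 31
Two-sided p-value ≈ 0.073
Since p ≈ 0.073 > α = 0.05, fail to reject H0; the data do not provide sufficient evidence against H0.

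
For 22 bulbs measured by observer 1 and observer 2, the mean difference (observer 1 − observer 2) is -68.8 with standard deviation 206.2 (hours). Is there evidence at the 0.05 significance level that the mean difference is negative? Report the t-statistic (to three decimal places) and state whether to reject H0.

H0: μ_d = 0; H1: μ_d < 0 (paired t-test on the differences, left-tailed).
t = d̄/(s_d/√n) = -68.8/(206.2/√22) = -1.565
df = n − 1 = 21
p-value = P(T ≤ -1.565) ≈ 0.0663
Since p ≈ 0.0663 > α = 0.05, fail to reject H0; the data do not provide sufficient evidence against H0.

t = -1.565; fail to reject H0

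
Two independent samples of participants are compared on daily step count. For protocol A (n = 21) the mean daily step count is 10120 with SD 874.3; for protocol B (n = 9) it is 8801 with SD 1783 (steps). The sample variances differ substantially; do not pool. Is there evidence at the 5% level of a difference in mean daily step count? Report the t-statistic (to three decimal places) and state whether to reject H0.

t = 2.113; fail to reject H0

Let group 1 = protocol A, group 2 = protocol B. H0: μ_1 = μ_2; H1: μ_1 ≠ μ_2 (Welch's two-sample t-test, two-sided).
t = (x̄_1 − x̄_2)/√(s_1²/n_1 + s_2²/n_2) = (10120 − 8801)/√(874.3²/21 + 1783²/9) = 2.113
Welch–Satterthwaite df ≈ 9.69
Two-sided p-value ≈ 0.0616
Since p ≈ 0.0616 > α = 0.05, fail to reject H0; the evidence is not statistically significant.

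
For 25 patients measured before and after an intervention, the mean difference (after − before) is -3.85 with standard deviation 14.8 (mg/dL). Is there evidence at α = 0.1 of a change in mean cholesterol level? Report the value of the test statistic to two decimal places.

-1.30

H0: μ_d = 0; H1: μ_d ≠ 0 (paired t-test on the differences, two-sided).
t = d̄/(s_d/√n) = -3.85/(14.8/√25) = -1.30
df = n − 1 = 24
Two-sided p-value ≈ 0.2057
Since p ≈ 0.2057 > α = 0.1, fail to reject H0; the evidence is not statistically significant.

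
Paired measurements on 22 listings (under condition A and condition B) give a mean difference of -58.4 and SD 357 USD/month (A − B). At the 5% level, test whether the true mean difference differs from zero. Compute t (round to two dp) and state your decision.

t = -0.77; fail to reject H0

H0: μ_d = 0; H1: μ_d ≠ 0 (paired t-test on the differences, two-sided).
t = d̄/(s_d/√n) = -58.4/(357/√22) = -0.77
df = n − 1 = 21
Two-sided p-value ≈ 0.4515
Since p ≈ 0.4515 > α = 0.05, fail to reject H0; the evidence is not statistically significant.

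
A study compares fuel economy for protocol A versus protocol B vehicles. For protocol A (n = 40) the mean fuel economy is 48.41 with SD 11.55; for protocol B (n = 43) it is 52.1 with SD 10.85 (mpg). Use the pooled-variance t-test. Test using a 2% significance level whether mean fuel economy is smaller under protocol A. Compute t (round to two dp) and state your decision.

Let group 1 = protocol A, group 2 = protocol B. H0: μ_1 = μ_2; H1: μ_1 < μ_2 (two-sample pooled-variance t-test, left-tailed).
s_p² = [(40−1)·11.55² + (43−1)·10.85²]/(40+43−2) = 125.272
t = (48.41 − 52.1)/√[125.272·(1/40 + 1/43)] = -1.50
df = n₁ + n₂ − 2 = 81
p-value = P(T ≤ -1.50) ≈ 0.0686
Since p ≈ 0.0686 > α = 0.02, fail to reject H0; the data do not provide sufficient evidence against H0.

t = -1.50; fail to reject H0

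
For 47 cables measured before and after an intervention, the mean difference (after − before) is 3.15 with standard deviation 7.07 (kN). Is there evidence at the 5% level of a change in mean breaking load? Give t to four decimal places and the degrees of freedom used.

H0: μ_d = 0; H1: μ_d ≠ 0 (paired t-test on the differences, two-sided).
t = d̄/(s_d/√n) = 3.15/(7.07/√47) = 3.0545
df = n − 1 = 46
Two-sided p-value ≈ 0.0037
Since p ≈ 0.0037 < α = 0.05, reject H0; the data support H1.

t = 3.0545, df = 46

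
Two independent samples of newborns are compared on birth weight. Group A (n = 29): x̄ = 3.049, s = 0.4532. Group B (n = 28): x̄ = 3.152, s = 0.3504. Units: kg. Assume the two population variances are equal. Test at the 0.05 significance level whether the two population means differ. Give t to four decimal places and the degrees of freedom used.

t = -0.9575, df = 55

Let group 1 = group A, group 2 = group B. H0: μ_1 = μ_2; H1: μ_1 ≠ μ_2 (two-sample pooled-variance t-test, two-sided).
s_p² = [(29−1)·0.4532² + (28−1)·0.3504²]/(29+28−2) = 0.164836
t = (3.049 − 3.152)/√[0.164836·(1/29 + 1/28)] = -0.9575
df = n₁ + n₂ − 2 = 55
Two-sided p-value ≈ 0.3425
Since p ≈ 0.3425 > α = 0.05, fail to reject H0; the data do not provide sufficient evidence against H0.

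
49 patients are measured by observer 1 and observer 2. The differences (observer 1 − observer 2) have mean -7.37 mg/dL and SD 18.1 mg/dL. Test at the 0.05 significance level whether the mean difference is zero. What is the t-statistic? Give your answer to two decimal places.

H0: μ_d = 0; H1: μ_d ≠ 0 (paired t-test on the differences, two-sided).
t = d̄/(s_d/√n) = -7.37/(18.1/√49) = -2.85
df = n − 1 = 48
Two-sided p-value ≈ 0.0064
Since p ≈ 0.0064 < α = 0.05, reject H0; the evidence is statistically significant.

-2.85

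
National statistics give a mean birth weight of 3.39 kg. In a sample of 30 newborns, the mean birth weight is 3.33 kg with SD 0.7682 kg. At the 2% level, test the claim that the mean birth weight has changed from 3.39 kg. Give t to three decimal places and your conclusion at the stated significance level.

t = -0.428; fail to reject H0

H0: μ = 3.39; H1: μ ≠ 3.39 (one-sample t-test, two-sided).
t = (x̄ − μ₀)/(s/√n) = (3.33 − 3.39)/(0.7682/√30) = -0.428
df = n − 1 = 29
Two-sided p-value ≈ 0.672
Since p ≈ 0.672 > α = 0.02, fail to reject H0; the data do not provide sufficient evidence against H0.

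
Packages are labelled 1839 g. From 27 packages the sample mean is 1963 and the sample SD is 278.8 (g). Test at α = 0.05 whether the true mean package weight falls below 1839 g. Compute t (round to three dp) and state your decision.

H0: μ = 1839; H1: μ < 1839 (one-sample t-test, left-tailed).
t = (x̄ − μ₀)/(s/√n) = (1963 − 1839)/(278.8/√27) = 2.311
df = n − 1 = 26
p-value = P(T ≤ 2.311) ≈ 0.985
Since p ≈ 0.985 > α = 0.05, fail to reject H0; the evidence is not statistically significant.

t = 2.311; fail to reject H0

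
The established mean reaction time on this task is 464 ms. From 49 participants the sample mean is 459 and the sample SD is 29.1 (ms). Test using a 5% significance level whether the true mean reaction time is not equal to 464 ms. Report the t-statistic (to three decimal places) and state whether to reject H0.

H0: μ = 464; H1: μ ≠ 464 (one-sample t-test, two-sided).
t = (x̄ − μ₀)/(s/√n) = (459 − 464)/(29.1/√49) = -1.203
df = n − 1 = 48
Two-sided p-value ≈ 0.2350
Since p ≈ 0.2350 > α = 0.05, fail to reject H0; the data do not provide sufficient evidence against H0.

t = -1.203; fail to reject H0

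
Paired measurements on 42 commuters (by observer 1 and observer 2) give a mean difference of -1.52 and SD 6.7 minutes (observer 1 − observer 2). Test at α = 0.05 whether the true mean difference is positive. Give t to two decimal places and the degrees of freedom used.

t = -1.47, df = 41

H0: μ_d = 0; H1: μ_d > 0 (paired t-test on the differences, right-tailed).
t = d̄/(s_d/√n) = -1.52/(6.7/√42) = -1.47
df = n − 1 = 41
p-value = P(T ≥ -1.47) ≈ 0.925
Since p ≈ 0.925 > α = 0.05, fail to reject H0; the data do not provide sufficient evidence against H0.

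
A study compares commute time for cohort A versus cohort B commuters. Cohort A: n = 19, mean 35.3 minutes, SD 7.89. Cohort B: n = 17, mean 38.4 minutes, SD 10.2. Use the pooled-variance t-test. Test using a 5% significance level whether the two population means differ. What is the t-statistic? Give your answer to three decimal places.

-1.026

Let group 1 = cohort A, group 2 = cohort B. H0: μ_1 = μ_2; H1: μ_1 ≠ μ_2 (two-sample pooled-variance t-test, two-sided).
s_p² = [(19−1)·7.89² + (17−1)·10.2²]/(19+17−2) = 81.917
t = (35.3 − 38.4)/√[81.917·(1/19 + 1/17)] = -1.026
df = n₁ + n₂ − 2 = 34
Two-sided p-value ≈ 0.312
Since p ≈ 0.312 > α = 0.05, fail to reject H0; the data do not provide sufficient evidence against H0.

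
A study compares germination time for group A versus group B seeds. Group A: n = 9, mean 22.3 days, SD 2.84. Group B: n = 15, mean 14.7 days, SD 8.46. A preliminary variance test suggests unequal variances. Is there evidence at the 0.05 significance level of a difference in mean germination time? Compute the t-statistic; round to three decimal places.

Let group 1 = group A, group 2 = group B. H0: μ_1 = μ_2; H1: μ_1 ≠ μ_2 (Welch's two-sample t-test, two-sided).
t = (x̄_1 − x̄_2)/√(s_1²/n_1 + s_2²/n_2) = (22.3 − 14.7)/√(2.84²/9 + 8.46²/15) = 3.192
Welch–Satterthwaite df ≈ 18.60
Two-sided p-value ≈ 0.0049
Since p ≈ 0.0049 < α = 0.05, reject H0; the data support H1.

3.192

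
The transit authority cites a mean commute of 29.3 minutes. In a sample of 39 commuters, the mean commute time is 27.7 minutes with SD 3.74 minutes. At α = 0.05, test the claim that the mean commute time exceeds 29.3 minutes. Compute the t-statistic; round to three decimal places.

-2.672

H0: μ = 29.3; H1: μ > 29.3 (one-sample t-test, right-tailed).
t = (x̄ − μ₀)/(s/√n) = (27.7 − 29.3)/(3.74/√39) = -2.672
df = n − 1 = 38
p-value = P(T ≥ -2.672) ≈ 0.994
Since p ≈ 0.994 > α = 0.05, fail to reject H0; the evidence is not statistically significant.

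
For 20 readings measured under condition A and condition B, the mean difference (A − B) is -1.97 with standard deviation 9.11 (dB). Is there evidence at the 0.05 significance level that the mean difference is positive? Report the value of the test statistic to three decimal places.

H0: μ_d = 0; H1: μ_d > 0 (paired t-test on the differences, right-tailed).
t = d̄/(s_d/√n) = -1.97/(9.11/√20) = -0.967
df = n − 1 = 19
p-value = P(T ≥ -0.967) ≈ 0.8272
Since p ≈ 0.8272 > α = 0.05, fail to reject H0; the data do not provide sufficient evidence against H0.

-0.967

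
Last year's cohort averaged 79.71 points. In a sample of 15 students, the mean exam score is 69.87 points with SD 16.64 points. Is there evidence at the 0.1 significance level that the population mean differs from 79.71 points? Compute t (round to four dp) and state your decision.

t = -2.2903; reject H0

H0: μ = 79.71; H1: μ ≠ 79.71 (one-sample t-test, two-sided).
t = (x̄ − μ₀)/(s/√n) = (69.87 − 79.71)/(16.64/√15) = -2.2903
df = n − 1 = 14
Two-sided p-value ≈ 0.0380
Since p ≈ 0.0380 < α = 0.1, reject H0; the data support H1.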